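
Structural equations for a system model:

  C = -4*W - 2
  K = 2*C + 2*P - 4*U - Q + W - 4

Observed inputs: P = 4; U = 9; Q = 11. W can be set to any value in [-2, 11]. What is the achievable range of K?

-124 to -33

Substituting into the K equation gives K = -7*W - 47.
Linear in W, so extremes are at the endpoints: W = -2 gives K = -33; W = 11 gives K = -124.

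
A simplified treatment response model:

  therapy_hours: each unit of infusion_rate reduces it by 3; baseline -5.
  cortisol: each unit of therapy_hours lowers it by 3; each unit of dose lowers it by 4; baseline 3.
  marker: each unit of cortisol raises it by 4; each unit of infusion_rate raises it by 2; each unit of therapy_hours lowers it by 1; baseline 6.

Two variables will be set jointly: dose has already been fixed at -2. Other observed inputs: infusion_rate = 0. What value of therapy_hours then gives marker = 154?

therapy_hours = -8

With dose held at -2:
Intervening on therapy_hours fixes its value directly, overriding its dependence on infusion_rate.
Substituting into the cortisol equation gives cortisol = -3*therapy_hours + 11.
marker becomes -13*therapy_hours + 50.
Solve -13*therapy_hours + 50 = 154: therapy_hours = (154 - 50) / -13 = -8.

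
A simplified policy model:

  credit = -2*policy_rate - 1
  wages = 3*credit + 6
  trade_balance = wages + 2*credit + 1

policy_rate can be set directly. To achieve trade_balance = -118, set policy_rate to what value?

policy_rate = 12

Substituting into the wages equation gives wages = -6*policy_rate + 3.
Substituting into the trade_balance equation gives trade_balance = -10*policy_rate + 2.
Solve -10*policy_rate + 2 = -118: policy_rate = (-118 - 2) / -10 = 12.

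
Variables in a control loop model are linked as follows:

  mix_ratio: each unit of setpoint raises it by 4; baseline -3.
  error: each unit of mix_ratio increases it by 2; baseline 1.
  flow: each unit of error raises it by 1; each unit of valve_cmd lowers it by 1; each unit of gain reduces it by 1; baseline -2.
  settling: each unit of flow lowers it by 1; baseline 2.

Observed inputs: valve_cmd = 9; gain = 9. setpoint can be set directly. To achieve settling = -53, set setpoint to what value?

Substituting into the error equation gives error = 8*setpoint - 5.
So flow = 8*setpoint - 25.
Substituting into the settling equation gives settling = -8*setpoint + 27.
Solve -8*setpoint + 27 = -53: setpoint = (-53 - 27) / -8 = 10.

setpoint = 10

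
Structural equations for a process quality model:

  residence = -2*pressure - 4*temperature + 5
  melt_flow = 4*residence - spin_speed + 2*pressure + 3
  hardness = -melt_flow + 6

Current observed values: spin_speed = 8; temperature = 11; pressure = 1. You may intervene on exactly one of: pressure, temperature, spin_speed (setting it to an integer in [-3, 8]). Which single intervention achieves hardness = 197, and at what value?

set pressure = 5

Intervening on pressure: with other inputs at their observed values, hardness = 6*pressure + 167. Solving for 197 gives pressure = 5, within [-3, 8].
Intervening on temperature: hardness = 16*temperature - 3. Reaching 197 requires temperature = 25/2, not an integer.
Intervening on spin_speed: hardness = spin_speed + 165. Reaching 197 requires spin_speed = 32, outside [-3, 8].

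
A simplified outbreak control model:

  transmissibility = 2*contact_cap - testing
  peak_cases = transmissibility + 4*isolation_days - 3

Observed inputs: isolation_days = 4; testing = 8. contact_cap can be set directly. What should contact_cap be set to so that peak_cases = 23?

contact_cap = 9

Substituting into the transmissibility equation gives transmissibility = 2*contact_cap - 8.
This gives peak_cases = 2*contact_cap + 5.
Solve 2*contact_cap + 5 = 23: contact_cap = (23 - 5) / 2 = 9.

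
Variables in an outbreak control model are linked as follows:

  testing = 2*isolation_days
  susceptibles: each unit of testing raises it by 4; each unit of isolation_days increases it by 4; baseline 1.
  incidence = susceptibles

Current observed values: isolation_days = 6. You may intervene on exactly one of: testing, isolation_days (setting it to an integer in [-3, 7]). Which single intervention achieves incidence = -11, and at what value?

set isolation_days = -1

Intervening on testing: incidence = 4*testing + 25. Reaching -11 requires testing = -9, outside [-3, 7].
Intervening on isolation_days: with other inputs at their observed values, incidence = 12*isolation_days + 1. Solving for -11 gives isolation_days = -1, within [-3, 7].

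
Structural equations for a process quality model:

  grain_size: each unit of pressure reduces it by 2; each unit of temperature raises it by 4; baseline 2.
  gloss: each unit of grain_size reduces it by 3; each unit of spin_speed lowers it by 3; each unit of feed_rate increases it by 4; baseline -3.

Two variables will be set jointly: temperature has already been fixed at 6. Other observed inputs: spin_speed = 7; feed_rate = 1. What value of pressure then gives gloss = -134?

pressure = -6

With temperature held at 6:
Substituting into the grain_size equation gives grain_size = -2*pressure + 26.
gloss becomes 6*pressure - 98.
Solve 6*pressure - 98 = -134: pressure = (-134 + 98) / 6 = -6.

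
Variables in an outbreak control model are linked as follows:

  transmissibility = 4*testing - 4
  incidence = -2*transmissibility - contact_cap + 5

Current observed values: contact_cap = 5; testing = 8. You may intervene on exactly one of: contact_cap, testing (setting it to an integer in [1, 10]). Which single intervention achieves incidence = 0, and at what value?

Intervening on contact_cap: incidence = -contact_cap - 51. Reaching 0 requires contact_cap = -51, outside [1, 10].
Intervening on testing: with other inputs at their observed values, incidence = -8*testing + 8. Solving for 0 gives testing = 1, within [1, 10].

set testing = 1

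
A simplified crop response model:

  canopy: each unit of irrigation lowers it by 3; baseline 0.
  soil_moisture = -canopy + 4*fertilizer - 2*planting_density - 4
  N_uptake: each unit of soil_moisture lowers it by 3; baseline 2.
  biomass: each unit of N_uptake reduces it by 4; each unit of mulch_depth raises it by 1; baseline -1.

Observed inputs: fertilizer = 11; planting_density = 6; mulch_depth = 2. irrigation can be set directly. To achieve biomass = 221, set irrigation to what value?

Substituting into the soil_moisture equation gives soil_moisture = 3*irrigation + 28.
This gives N_uptake = -9*irrigation - 82.
This gives biomass = 36*irrigation + 329.
Solve 36*irrigation + 329 = 221: irrigation = (221 - 329) / 36 = -3.

irrigation = -3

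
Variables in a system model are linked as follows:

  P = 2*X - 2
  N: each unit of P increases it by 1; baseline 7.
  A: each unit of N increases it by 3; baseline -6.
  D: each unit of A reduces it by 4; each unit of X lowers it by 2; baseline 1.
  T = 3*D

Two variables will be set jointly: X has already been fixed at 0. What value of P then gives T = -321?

P = 4

With X held at 0:
Intervening on P fixes its value directly, overriding its dependence on X.
Substituting into the A equation gives A = 3*P + 15.
Substituting into the D equation gives D = -12*P - 59.
Substituting into the T equation gives T = -36*P - 177.
Solve -36*P - 177 = -321: P = (-321 + 177) / -36 = 4.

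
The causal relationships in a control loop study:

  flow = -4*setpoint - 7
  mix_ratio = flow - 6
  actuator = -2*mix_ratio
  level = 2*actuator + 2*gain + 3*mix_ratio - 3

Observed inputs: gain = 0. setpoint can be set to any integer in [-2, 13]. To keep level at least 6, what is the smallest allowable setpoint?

setpoint = -1

Substituting into the mix_ratio equation gives mix_ratio = -4*setpoint - 13.
So actuator = 8*setpoint + 26.
Substituting into the level equation gives level = 4*setpoint + 10.
Require 4*setpoint + 10 ≥ 6, so setpoint ≥ -1.
The smallest integer in [-2, 13] satisfying this is -1.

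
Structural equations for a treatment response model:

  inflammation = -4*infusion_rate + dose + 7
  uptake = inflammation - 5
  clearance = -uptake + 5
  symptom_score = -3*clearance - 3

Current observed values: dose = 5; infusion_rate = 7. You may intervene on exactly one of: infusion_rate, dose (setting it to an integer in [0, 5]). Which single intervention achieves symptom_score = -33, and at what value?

Intervening on infusion_rate: with other inputs at their observed values, symptom_score = -12*infusion_rate + 3. Solving for -33 gives infusion_rate = 3, within [0, 5].
Intervening on dose: symptom_score = 3*dose - 96. Reaching -33 requires dose = 21, outside [0, 5].

set infusion_rate = 3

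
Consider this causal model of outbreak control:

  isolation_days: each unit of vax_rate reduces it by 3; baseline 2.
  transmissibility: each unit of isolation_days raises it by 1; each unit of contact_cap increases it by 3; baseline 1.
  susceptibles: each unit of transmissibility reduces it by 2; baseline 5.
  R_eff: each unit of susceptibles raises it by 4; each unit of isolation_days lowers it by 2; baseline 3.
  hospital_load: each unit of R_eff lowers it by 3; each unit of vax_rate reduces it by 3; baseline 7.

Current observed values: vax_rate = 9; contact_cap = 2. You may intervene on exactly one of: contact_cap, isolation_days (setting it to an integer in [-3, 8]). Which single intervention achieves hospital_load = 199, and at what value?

Intervening on contact_cap: hospital_load = 72*contact_cap - 815. Reaching 199 requires contact_cap = 169/12, not an integer.
Intervening on isolation_days: with other inputs at their observed values, hospital_load = 30*isolation_days + 79. Solving for 199 gives isolation_days = 4, within [-3, 8].

set isolation_days = 4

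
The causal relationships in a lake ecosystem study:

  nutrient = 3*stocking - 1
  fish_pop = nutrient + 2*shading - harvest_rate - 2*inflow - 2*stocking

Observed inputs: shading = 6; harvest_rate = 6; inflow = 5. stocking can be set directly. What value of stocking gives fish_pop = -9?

Substituting into the fish_pop equation gives fish_pop = stocking - 5.
Solve stocking - 5 = -9: stocking = (-9 + 5) / 1 = -4.

stocking = -4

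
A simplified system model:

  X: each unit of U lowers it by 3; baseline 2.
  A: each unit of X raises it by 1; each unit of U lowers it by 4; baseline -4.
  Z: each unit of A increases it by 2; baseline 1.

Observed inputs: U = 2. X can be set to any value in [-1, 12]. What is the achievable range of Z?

-25 to 1

Intervening on X fixes its value directly, overriding its dependence on U.
Substituting into the A equation gives A = X - 12.
Substituting into the Z equation gives Z = 2*X - 23.
Linear in X, so extremes are at the endpoints: X = -1 gives Z = -25; X = 12 gives Z = 1.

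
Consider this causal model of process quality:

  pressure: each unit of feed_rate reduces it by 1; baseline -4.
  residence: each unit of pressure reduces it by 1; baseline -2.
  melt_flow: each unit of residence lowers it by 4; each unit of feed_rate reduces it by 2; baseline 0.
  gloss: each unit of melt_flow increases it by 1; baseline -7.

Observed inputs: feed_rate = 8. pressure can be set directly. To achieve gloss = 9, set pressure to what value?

Intervening on pressure fixes its value directly, overriding its dependence on feed_rate.
Substituting into the melt_flow equation gives melt_flow = 4*pressure - 8.
Substituting into the gloss equation gives gloss = 4*pressure - 15.
Solve 4*pressure - 15 = 9: pressure = (9 + 15) / 4 = 6.

pressure = 6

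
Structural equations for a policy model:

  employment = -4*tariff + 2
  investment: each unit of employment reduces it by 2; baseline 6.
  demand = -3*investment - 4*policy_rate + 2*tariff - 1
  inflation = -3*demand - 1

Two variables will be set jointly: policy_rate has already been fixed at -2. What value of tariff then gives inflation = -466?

With policy_rate held at -2:
Substituting into the investment equation gives investment = 8*tariff + 2.
Substituting into the demand equation gives demand = -22*tariff + 1.
So inflation = 66*tariff - 4.
Solve 66*tariff - 4 = -466: tariff = (-466 + 4) / 66 = -7.

tariff = -7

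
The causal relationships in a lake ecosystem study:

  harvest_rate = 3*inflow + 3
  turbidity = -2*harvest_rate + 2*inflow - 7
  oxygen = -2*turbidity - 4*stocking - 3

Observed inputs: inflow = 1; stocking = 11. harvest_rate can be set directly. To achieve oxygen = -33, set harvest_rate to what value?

harvest_rate = 1

Intervening on harvest_rate fixes its value directly, overriding its dependence on inflow.
Substituting into the turbidity equation gives turbidity = -2*harvest_rate - 5.
oxygen becomes 4*harvest_rate - 37.
Solve 4*harvest_rate - 37 = -33: harvest_rate = (-33 + 37) / 4 = 1.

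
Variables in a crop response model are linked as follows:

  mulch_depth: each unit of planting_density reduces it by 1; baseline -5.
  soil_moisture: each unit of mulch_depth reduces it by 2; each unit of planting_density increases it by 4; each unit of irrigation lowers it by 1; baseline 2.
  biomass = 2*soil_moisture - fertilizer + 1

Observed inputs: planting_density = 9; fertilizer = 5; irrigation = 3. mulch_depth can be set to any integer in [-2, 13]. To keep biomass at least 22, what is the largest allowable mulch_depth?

mulch_depth = 11

Intervening on mulch_depth fixes its value directly, overriding its dependence on planting_density.
Substituting into the soil_moisture equation gives soil_moisture = -2*mulch_depth + 35.
Substituting into the biomass equation gives biomass = -4*mulch_depth + 66.
Require -4*mulch_depth + 66 ≥ 22, so mulch_depth ≤ 11.
The largest integer in [-2, 13] satisfying this is 11.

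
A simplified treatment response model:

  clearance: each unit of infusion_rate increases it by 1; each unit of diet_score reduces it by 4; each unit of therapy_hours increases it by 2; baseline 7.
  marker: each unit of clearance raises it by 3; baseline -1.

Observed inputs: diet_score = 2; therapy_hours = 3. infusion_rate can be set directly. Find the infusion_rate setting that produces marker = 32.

infusion_rate = 6

Substituting into the clearance equation gives clearance = infusion_rate + 5.
Substituting into the marker equation gives marker = 3*infusion_rate + 14.
Solve 3*infusion_rate + 14 = 32: infusion_rate = (32 - 14) / 3 = 6.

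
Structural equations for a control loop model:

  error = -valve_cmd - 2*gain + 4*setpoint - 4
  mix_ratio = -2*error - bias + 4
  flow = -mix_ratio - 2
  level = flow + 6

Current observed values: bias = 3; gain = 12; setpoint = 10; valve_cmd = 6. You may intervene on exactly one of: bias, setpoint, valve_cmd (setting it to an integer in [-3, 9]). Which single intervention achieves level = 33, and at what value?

set valve_cmd = -3

Intervening on bias: level = bias + 12. Reaching 33 requires bias = 21, outside [-3, 9].
Intervening on setpoint: level = 8*setpoint - 65. Reaching 33 requires setpoint = 49/4, not an integer.
Intervening on valve_cmd: with other inputs at their observed values, level = -2*valve_cmd + 27. Solving for 33 gives valve_cmd = -3, within [-3, 9].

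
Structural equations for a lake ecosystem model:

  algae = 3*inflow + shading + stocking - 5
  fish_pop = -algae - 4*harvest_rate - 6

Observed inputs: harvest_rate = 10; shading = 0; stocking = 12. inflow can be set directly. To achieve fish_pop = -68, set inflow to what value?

Substituting into the algae equation gives algae = 3*inflow + 7.
This gives fish_pop = -3*inflow - 53.
Solve -3*inflow - 53 = -68: inflow = (-68 + 53) / -3 = 5.

inflow = 5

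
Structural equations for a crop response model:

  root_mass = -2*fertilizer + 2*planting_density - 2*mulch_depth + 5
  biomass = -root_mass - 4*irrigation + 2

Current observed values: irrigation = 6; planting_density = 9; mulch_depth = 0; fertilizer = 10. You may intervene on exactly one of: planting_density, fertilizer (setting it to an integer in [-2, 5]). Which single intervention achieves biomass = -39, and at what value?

Intervening on planting_density: biomass = -2*planting_density - 7. Reaching -39 requires planting_density = 16, outside [-2, 5].
Intervening on fertilizer: with other inputs at their observed values, biomass = 2*fertilizer - 45. Solving for -39 gives fertilizer = 3, within [-2, 5].

set fertilizer = 3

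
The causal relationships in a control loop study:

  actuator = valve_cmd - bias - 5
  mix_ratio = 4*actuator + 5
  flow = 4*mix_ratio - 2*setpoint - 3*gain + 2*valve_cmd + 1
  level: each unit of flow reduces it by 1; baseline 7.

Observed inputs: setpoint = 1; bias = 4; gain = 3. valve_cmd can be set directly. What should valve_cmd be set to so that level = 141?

valve_cmd = 0

Substituting into the actuator equation gives actuator = valve_cmd - 9.
Substituting into the mix_ratio equation gives mix_ratio = 4*valve_cmd - 31.
Substituting into the flow equation gives flow = 18*valve_cmd - 134.
Substituting into the level equation gives level = -18*valve_cmd + 141.
Solve -18*valve_cmd + 141 = 141: valve_cmd = (141 - 141) / -18 = 0.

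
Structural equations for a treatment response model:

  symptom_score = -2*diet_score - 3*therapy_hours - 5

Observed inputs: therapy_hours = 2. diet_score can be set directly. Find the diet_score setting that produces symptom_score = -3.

Substituting into the symptom_score equation gives symptom_score = -2*diet_score - 11.
Solve -2*diet_score - 11 = -3: diet_score = (-3 + 11) / -2 = -4.

diet_score = -4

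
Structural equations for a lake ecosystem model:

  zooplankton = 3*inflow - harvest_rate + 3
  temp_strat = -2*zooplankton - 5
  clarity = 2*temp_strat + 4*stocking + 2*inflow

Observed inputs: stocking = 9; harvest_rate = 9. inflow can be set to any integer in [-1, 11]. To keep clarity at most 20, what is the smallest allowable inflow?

inflow = 3

Substituting into the zooplankton equation gives zooplankton = 3*inflow - 6.
temp_strat becomes -6*inflow + 7.
Substituting into the clarity equation gives clarity = -10*inflow + 50.
Require -10*inflow + 50 ≤ 20, so inflow ≥ 3.
The smallest integer in [-1, 11] satisfying this is 3.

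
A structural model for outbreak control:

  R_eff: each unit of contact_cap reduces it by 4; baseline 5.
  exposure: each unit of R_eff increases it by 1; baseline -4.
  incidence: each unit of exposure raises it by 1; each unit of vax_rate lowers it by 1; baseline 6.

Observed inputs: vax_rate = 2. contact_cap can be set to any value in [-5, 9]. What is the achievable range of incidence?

Substituting into the exposure equation gives exposure = -4*contact_cap + 1.
Substituting into the incidence equation gives incidence = -4*contact_cap + 5.
Linear in contact_cap, so extremes are at the endpoints: contact_cap = -5 gives incidence = 25; contact_cap = 9 gives incidence = -31.

-31 to 25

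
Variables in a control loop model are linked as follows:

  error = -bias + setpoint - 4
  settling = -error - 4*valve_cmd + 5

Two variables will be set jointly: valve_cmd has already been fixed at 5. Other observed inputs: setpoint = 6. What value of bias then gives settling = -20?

With valve_cmd held at 5:
Substituting into the error equation gives error = -bias + 2.
Substituting into the settling equation gives settling = bias - 17.
Solve bias - 17 = -20: bias = (-20 + 17) / 1 = -3.

bias = -3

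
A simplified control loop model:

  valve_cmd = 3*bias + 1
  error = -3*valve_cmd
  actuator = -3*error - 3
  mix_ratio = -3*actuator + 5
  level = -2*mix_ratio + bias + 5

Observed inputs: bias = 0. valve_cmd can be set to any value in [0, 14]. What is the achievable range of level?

-23 to 733

Intervening on valve_cmd fixes its value directly, overriding its dependence on bias.
Substituting into the actuator equation gives actuator = 9*valve_cmd - 3.
Substituting into the mix_ratio equation gives mix_ratio = -27*valve_cmd + 14.
level becomes 54*valve_cmd - 23.
Linear in valve_cmd, so extremes are at the endpoints: valve_cmd = 0 gives level = -23; valve_cmd = 14 gives level = 733.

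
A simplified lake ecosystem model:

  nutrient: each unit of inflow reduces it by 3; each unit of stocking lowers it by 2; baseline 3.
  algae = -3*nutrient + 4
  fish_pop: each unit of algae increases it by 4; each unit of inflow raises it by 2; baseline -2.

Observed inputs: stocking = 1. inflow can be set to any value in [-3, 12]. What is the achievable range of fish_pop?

Substituting into the nutrient equation gives nutrient = -3*inflow + 1.
So algae = 9*inflow + 1.
This gives fish_pop = 38*inflow + 2.
Linear in inflow, so extremes are at the endpoints: inflow = -3 gives fish_pop = -112; inflow = 12 gives fish_pop = 458.

-112 to 458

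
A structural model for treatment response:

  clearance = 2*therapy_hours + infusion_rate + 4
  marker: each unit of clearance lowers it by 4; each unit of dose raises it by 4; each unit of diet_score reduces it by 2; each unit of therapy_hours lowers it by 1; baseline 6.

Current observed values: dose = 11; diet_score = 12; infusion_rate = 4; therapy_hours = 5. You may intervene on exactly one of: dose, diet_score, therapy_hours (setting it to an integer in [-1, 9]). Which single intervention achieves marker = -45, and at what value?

Intervening on dose: marker = 4*dose - 95. Reaching -45 requires dose = 25/2, not an integer.
Intervening on diet_score: with other inputs at their observed values, marker = -2*diet_score - 27. Solving for -45 gives diet_score = 9, within [-1, 9].
Intervening on therapy_hours: marker = -9*therapy_hours - 6. Reaching -45 requires therapy_hours = 13/3, not an integer.

set diet_score = 9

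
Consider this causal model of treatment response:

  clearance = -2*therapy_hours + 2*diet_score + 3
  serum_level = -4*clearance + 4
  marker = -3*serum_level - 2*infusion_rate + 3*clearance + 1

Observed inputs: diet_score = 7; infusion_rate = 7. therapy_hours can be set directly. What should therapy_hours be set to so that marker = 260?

Substituting into the clearance equation gives clearance = -2*therapy_hours + 17.
Substituting into the serum_level equation gives serum_level = 8*therapy_hours - 64.
This gives marker = -30*therapy_hours + 230.
Solve -30*therapy_hours + 230 = 260: therapy_hours = (260 - 230) / -30 = -1.

therapy_hours = -1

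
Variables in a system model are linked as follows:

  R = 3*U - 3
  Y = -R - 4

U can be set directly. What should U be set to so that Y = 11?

Substituting into the Y equation gives Y = -3*U - 1.
Solve -3*U - 1 = 11: U = (11 + 1) / -3 = -4.

U = -4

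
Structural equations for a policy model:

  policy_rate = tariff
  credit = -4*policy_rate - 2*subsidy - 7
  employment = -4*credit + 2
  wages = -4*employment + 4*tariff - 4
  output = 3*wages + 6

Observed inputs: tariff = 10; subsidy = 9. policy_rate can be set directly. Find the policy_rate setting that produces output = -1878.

policy_rate = 4

Intervening on policy_rate fixes its value directly, overriding its dependence on tariff.
Substituting into the credit equation gives credit = -4*policy_rate - 25.
This gives employment = 16*policy_rate + 102.
Substituting into the wages equation gives wages = -64*policy_rate - 372.
Substituting into the output equation gives output = -192*policy_rate - 1110.
Solve -192*policy_rate - 1110 = -1878: policy_rate = (-1878 + 1110) / -192 = 4.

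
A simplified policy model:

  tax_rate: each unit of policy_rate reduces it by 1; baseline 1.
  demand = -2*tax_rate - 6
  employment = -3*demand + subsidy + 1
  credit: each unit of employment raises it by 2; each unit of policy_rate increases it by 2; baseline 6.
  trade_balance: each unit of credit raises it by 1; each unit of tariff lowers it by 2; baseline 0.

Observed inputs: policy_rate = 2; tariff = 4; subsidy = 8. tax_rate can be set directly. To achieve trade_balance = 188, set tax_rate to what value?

tax_rate = 11

Intervening on tax_rate fixes its value directly, overriding its dependence on policy_rate.
Substituting into the employment equation gives employment = 6*tax_rate + 27.
Substituting into the credit equation gives credit = 12*tax_rate + 64.
trade_balance becomes 12*tax_rate + 56.
Solve 12*tax_rate + 56 = 188: tax_rate = (188 - 56) / 12 = 11.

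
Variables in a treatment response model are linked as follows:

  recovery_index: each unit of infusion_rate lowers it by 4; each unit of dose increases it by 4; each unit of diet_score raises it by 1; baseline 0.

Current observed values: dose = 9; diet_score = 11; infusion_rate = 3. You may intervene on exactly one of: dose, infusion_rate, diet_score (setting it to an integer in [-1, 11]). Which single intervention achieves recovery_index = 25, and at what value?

set diet_score = 1

Intervening on dose: recovery_index = 4*dose - 1. Reaching 25 requires dose = 13/2, not an integer.
Intervening on infusion_rate: recovery_index = -4*infusion_rate + 47. Reaching 25 requires infusion_rate = 11/2, not an integer.
Intervening on diet_score: with other inputs at their observed values, recovery_index = diet_score + 24. Solving for 25 gives diet_score = 1, within [-1, 11].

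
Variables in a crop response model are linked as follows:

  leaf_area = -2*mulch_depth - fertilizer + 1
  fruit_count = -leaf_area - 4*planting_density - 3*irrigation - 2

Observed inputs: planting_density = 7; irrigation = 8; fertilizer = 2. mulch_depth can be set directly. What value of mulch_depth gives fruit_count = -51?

mulch_depth = 1

Substituting into the leaf_area equation gives leaf_area = -2*mulch_depth - 1.
Substituting into the fruit_count equation gives fruit_count = 2*mulch_depth - 53.
Solve 2*mulch_depth - 53 = -51: mulch_depth = (-51 + 53) / 2 = 1.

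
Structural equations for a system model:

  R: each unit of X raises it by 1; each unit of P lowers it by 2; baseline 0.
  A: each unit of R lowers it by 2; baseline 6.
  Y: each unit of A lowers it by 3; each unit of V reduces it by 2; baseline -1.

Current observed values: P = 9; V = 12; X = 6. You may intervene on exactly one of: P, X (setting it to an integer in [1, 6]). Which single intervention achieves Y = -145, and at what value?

set X = 1

Intervening on P: Y = -12*P - 7. Reaching -145 requires P = 23/2, not an integer.
Intervening on X: with other inputs at their observed values, Y = 6*X - 151. Solving for -145 gives X = 1, within [1, 6].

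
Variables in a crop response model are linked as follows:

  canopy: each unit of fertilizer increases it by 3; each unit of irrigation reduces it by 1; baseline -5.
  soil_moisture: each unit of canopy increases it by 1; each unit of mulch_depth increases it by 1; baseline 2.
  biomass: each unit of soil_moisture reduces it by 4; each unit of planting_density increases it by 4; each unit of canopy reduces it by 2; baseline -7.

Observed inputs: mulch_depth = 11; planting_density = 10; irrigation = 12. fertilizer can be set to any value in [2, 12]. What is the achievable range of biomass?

-133 to 47

Substituting into the canopy equation gives canopy = 3*fertilizer - 17.
This gives soil_moisture = 3*fertilizer - 4.
biomass becomes -18*fertilizer + 83.
Linear in fertilizer, so extremes are at the endpoints: fertilizer = 2 gives biomass = 47; fertilizer = 12 gives biomass = -133.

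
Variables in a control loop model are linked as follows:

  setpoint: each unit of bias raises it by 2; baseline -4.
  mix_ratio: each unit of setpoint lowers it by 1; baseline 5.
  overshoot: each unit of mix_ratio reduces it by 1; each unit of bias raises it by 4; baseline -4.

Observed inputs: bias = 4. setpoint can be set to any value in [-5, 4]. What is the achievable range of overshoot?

2 to 11

Intervening on setpoint fixes its value directly, overriding its dependence on bias.
Substituting into the overshoot equation gives overshoot = setpoint + 7.
Linear in setpoint, so extremes are at the endpoints: setpoint = -5 gives overshoot = 2; setpoint = 4 gives overshoot = 11.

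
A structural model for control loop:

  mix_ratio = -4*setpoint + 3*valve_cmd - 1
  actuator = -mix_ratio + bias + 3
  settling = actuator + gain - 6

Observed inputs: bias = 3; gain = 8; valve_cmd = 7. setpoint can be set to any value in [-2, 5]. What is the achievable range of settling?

-20 to 8

Substituting into the mix_ratio equation gives mix_ratio = -4*setpoint + 20.
This gives actuator = 4*setpoint - 14.
Substituting into the settling equation gives settling = 4*setpoint - 12.
Linear in setpoint, so extremes are at the endpoints: setpoint = -2 gives settling = -20; setpoint = 5 gives settling = 8.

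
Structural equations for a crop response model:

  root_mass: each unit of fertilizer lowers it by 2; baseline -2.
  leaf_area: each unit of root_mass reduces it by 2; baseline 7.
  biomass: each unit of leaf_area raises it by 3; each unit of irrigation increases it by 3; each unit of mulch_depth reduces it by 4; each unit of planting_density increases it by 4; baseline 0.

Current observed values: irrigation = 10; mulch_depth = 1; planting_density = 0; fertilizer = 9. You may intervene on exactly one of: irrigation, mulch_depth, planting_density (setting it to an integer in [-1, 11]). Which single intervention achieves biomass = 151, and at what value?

Intervening on irrigation: biomass = 3*irrigation + 137. Reaching 151 requires irrigation = 14/3, not an integer.
Intervening on mulch_depth: with other inputs at their observed values, biomass = -4*mulch_depth + 171. Solving for 151 gives mulch_depth = 5, within [-1, 11].
Intervening on planting_density: biomass = 4*planting_density + 167. Reaching 151 requires planting_density = -4, outside [-1, 11].

set mulch_depth = 5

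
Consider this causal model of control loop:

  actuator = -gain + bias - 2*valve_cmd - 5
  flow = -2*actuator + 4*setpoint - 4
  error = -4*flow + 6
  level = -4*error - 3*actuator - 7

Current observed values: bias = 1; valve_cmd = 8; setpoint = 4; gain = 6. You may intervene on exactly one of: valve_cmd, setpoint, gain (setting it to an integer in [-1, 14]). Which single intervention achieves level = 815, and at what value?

Intervening on valve_cmd: level = 70*valve_cmd + 511. Reaching 815 requires valve_cmd = 152/35, not an integer.
Intervening on setpoint: with other inputs at their observed values, level = 64*setpoint + 815. Solving for 815 gives setpoint = 0, within [-1, 14].
Intervening on gain: level = 35*gain + 861. Reaching 815 requires gain = -46/35, not an integer.

set setpoint = 0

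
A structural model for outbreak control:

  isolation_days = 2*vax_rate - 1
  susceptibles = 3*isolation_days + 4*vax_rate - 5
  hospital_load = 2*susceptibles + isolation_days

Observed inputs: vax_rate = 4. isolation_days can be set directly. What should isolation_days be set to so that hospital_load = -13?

isolation_days = -5

Intervening on isolation_days fixes its value directly, overriding its dependence on vax_rate.
Substituting into the susceptibles equation gives susceptibles = 3*isolation_days + 11.
hospital_load becomes 7*isolation_days + 22.
Solve 7*isolation_days + 22 = -13: isolation_days = (-13 - 22) / 7 = -5.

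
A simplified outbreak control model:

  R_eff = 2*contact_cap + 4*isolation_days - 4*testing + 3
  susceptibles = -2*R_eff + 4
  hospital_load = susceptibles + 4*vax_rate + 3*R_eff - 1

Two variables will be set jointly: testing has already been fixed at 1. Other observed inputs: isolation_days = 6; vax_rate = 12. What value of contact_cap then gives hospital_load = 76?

contact_cap = 1

With testing held at 1:
Substituting into the R_eff equation gives R_eff = 2*contact_cap + 23.
Substituting into the susceptibles equation gives susceptibles = -4*contact_cap - 42.
Substituting into the hospital_load equation gives hospital_load = 2*contact_cap + 74.
Solve 2*contact_cap + 74 = 76: contact_cap = (76 - 74) / 2 = 1.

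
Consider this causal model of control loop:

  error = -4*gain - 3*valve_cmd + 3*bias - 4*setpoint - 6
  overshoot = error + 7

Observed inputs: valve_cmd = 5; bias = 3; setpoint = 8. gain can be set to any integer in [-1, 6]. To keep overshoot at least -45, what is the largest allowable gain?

gain = 2

Substituting into the error equation gives error = -4*gain - 44.
Substituting into the overshoot equation gives overshoot = -4*gain - 37.
Require -4*gain - 37 ≥ -45, so gain ≤ 2.
The largest integer in [-1, 6] satisfying this is 2.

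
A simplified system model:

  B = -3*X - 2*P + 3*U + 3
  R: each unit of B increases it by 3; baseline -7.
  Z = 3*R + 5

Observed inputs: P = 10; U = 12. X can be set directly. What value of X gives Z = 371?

X = -8

Substituting into the B equation gives B = -3*X + 19.
This gives R = -9*X + 50.
Z becomes -27*X + 155.
Solve -27*X + 155 = 371: X = (371 - 155) / -27 = -8.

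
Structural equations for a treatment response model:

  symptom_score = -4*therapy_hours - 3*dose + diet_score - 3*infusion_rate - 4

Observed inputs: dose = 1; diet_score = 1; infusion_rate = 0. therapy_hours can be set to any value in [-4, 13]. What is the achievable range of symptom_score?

-58 to 10

Substituting into the symptom_score equation gives symptom_score = -4*therapy_hours - 6.
Linear in therapy_hours, so extremes are at the endpoints: therapy_hours = -4 gives symptom_score = 10; therapy_hours = 13 gives symptom_score = -58.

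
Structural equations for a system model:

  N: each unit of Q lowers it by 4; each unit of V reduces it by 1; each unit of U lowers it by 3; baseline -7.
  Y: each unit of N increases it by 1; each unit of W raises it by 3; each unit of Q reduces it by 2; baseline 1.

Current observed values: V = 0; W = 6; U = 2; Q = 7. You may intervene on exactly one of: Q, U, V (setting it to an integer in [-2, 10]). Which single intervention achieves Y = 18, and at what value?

set Q = -2

Intervening on Q: with other inputs at their observed values, Y = -6*Q + 6. Solving for 18 gives Q = -2, within [-2, 10].
Intervening on U: Y = -3*U - 30. Reaching 18 requires U = -16, outside [-2, 10].
Intervening on V: Y = -V - 36. Reaching 18 requires V = -54, outside [-2, 10].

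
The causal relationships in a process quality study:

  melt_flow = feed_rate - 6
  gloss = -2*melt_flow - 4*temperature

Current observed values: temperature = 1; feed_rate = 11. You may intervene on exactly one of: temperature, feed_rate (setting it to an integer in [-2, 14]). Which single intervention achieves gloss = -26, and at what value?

Intervening on temperature: with other inputs at their observed values, gloss = -4*temperature - 10. Solving for -26 gives temperature = 4, within [-2, 14].
Intervening on feed_rate: gloss = -2*feed_rate + 8. Reaching -26 requires feed_rate = 17, outside [-2, 14].

set temperature = 4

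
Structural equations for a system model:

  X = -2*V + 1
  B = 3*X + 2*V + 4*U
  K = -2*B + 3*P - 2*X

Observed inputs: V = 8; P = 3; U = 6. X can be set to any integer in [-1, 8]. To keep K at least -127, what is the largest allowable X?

X = 7

Intervening on X fixes its value directly, overriding its dependence on V.
Substituting into the B equation gives B = 3*X + 40.
So K = -8*X - 71.
Require -8*X - 71 ≥ -127, so X ≤ 7.
The largest integer in [-1, 8] satisfying this is 7.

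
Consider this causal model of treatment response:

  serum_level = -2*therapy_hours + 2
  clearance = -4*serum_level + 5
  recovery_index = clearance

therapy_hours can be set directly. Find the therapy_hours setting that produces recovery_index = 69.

Substituting into the clearance equation gives clearance = 8*therapy_hours - 3.
This gives recovery_index = 8*therapy_hours - 3.
Solve 8*therapy_hours - 3 = 69: therapy_hours = (69 + 3) / 8 = 9.

therapy_hours = 9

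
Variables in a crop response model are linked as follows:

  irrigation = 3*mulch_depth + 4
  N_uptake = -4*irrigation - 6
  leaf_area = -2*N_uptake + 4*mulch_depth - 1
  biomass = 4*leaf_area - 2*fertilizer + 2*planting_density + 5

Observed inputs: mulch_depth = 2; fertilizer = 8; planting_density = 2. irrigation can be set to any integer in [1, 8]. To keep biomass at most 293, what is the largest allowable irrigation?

Intervening on irrigation fixes its value directly, overriding its dependence on mulch_depth.
Substituting into the leaf_area equation gives leaf_area = 8*irrigation + 19.
This gives biomass = 32*irrigation + 69.
Require 32*irrigation + 69 ≤ 293, so irrigation ≤ 7.
The largest integer in [1, 8] satisfying this is 7.

irrigation = 7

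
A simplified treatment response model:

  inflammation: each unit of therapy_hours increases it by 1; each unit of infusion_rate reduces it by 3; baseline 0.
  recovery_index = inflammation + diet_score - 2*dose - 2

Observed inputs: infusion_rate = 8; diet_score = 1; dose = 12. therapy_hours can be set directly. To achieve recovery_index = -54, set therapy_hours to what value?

Substituting into the inflammation equation gives inflammation = therapy_hours - 24.
This gives recovery_index = therapy_hours - 49.
Solve therapy_hours - 49 = -54: therapy_hours = (-54 + 49) / 1 = -5.

therapy_hours = -5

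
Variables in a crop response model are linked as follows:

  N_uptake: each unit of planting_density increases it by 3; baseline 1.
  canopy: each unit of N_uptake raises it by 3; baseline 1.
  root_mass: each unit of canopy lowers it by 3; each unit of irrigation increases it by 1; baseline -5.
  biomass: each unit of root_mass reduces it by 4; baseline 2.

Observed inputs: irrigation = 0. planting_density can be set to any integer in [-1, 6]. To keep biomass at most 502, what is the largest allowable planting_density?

planting_density = 4

Substituting into the canopy equation gives canopy = 9*planting_density + 4.
Substituting into the root_mass equation gives root_mass = -27*planting_density - 17.
So biomass = 108*planting_density + 70.
Require 108*planting_density + 70 ≤ 502, so planting_density ≤ 4.
The largest integer in [-1, 6] satisfying this is 4.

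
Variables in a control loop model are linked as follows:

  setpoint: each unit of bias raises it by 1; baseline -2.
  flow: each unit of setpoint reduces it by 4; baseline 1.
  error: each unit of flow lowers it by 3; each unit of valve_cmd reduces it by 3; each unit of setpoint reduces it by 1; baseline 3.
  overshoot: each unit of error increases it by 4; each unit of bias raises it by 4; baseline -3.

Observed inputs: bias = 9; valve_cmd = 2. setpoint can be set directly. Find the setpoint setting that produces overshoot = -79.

setpoint = -2

Intervening on setpoint fixes its value directly, overriding its dependence on bias.
Substituting into the error equation gives error = 11*setpoint - 6.
This gives overshoot = 44*setpoint + 9.
Solve 44*setpoint + 9 = -79: setpoint = (-79 - 9) / 44 = -2.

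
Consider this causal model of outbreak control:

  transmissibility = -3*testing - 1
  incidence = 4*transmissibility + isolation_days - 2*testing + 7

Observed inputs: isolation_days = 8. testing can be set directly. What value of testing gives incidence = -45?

Substituting into the incidence equation gives incidence = -14*testing + 11.
Solve -14*testing + 11 = -45: testing = (-45 - 11) / -14 = 4.

testing = 4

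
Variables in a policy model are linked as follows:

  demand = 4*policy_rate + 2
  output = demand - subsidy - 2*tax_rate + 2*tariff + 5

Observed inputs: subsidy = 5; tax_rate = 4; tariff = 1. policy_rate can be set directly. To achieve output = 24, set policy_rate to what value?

policy_rate = 7

Substituting into the output equation gives output = 4*policy_rate - 4.
Solve 4*policy_rate - 4 = 24: policy_rate = (24 + 4) / 4 = 7.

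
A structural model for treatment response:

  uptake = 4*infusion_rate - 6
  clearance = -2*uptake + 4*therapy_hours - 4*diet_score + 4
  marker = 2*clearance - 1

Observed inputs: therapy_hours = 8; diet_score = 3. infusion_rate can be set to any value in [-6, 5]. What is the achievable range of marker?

-9 to 167

Substituting into the clearance equation gives clearance = -8*infusion_rate + 36.
So marker = -16*infusion_rate + 71.
Linear in infusion_rate, so extremes are at the endpoints: infusion_rate = -6 gives marker = 167; infusion_rate = 5 gives marker = -9.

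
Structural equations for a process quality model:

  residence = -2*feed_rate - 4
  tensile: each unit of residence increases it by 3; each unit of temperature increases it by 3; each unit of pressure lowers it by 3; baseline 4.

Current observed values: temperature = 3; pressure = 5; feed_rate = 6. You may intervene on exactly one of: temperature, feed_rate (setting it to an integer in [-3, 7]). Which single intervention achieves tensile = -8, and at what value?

Intervening on temperature: tensile = 3*temperature - 59. Reaching -8 requires temperature = 17, outside [-3, 7].
Intervening on feed_rate: with other inputs at their observed values, tensile = -6*feed_rate - 14. Solving for -8 gives feed_rate = -1, within [-3, 7].

set feed_rate = -1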